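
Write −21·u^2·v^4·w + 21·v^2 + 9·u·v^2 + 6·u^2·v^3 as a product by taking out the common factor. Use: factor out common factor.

3·v^2(−7·u^2·v^2·w + 7 + 3·u + 2·u^2·v)

−21·u^2·v^4·w + 21·v^2 + 9·u·v^2 + 6·u^2·v^3
= 3(−7·u^2·v^4·w + 7·v^2 + 3·u·v^2 + 2·u^2·v^3)    [factor out 3]
= 3·v^2(−7·u^2·v^2·w + 7 + 3·u + 2·u^2·v)    [factor out v^2]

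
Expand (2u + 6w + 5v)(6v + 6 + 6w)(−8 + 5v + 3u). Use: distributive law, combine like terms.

54uv + 150uv² + 36u²v − 96u + 36u² + 12uw + 258uvw + 36u²w − 348vw + 330v²w − 288w − 288w² + 180vw² + 108uw² − 90v² + 150v³ − 240v

(2u + 6w + 5v)(6v + 6 + 6w)(−8 + 5v + 3u)
= (12uv + 12u + 12uw + 36vw + 36w + 36w² + 30v² + 30v + 30vw)(−8 + 5v + 3u)    [distributive law]
= (12uv + 12u + 12uw + 66vw + 36w + 36w² + 30v² + 30v)(−8 + 5v + 3u)    [combine like terms]
= −96uv + 60uv² + 36u²v − 96u + 60uv + 36u² − 96uw + 60uvw + 36u²w − 528vw + 330v²w + 198uvw − 288w + 180vw + 108uw − 288w² + 180vw² + 108uw² − 240v² + 150v³ + 90uv² − 240v + 150v² + 90uv    [distributive law]
= 54uv + 150uv² + 36u²v − 96u + 36u² + 12uw + 258uvw + 36u²w − 348vw + 330v²w − 288w − 288w² + 180vw² + 108uw² − 90v² + 150v³ − 240v    [combine like terms]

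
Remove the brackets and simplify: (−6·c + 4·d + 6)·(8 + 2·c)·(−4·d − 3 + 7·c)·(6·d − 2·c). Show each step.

(−6·c + 4·d + 6)·(8 + 2·c)·(−4·d − 3 + 7·c)·(6·d − 2·c)
= (−48·c − 12·c^2 + 32·d + 8·c·d + 48 + 12·c)·(−4·d − 3 + 7·c)·(6·d − 2·c)    [distributive law]
= (−36·c − 12·c^2 + 32·d + 8·c·d + 48)·(−4·d − 3 + 7·c)·(6·d − 2·c)    [combine like terms]
= (144·c·d + 108·c − 252·c^2 + 48·c^2·d + 36·c^2 − 84·c^3 − 128·d^2 − 96·d + 224·c·d − 32·c·d^2 − 24·c·d + 56·c^2·d − 192·d − 144 + 336·c)·(6·d − 2·c)    [distributive law]
= (344·c·d + 444·c − 216·c^2 + 104·c^2·d − 84·c^3 − 128·d^2 − 288·d − 32·c·d^2 − 144)·(6·d − 2·c)    [combine like terms]
= 2064·c·d^2 − 688·c^2·d + 2664·c·d − 888·c^2 − 1296·c^2·d + 432·c^3 + 624·c^2·d^2 − 208·c^3·d − 504·c^3·d + 168·c^4 − 768·d^3 + 256·c·d^2 − 1728·d^2 + 576·c·d − 192·c·d^3 + 64·c^2·d^2 − 864·d + 288·c    [distributive law]
= 2320·c·d^2 − 1984·c^2·d + 3240·c·d − 888·c^2 + 432·c^3 + 688·c^2·d^2 − 712·c^3·d + 168·c^4 − 768·d^3 − 1728·d^2 − 192·c·d^3 − 864·d + 288·c    [combine like terms]

2320·c·d^2 − 1984·c^2·d + 3240·c·d − 888·c^2 + 432·c^3 + 688·c^2·d^2 − 712·c^3·d + 168·c^4 − 768·d^3 − 1728·d^2 − 192·c·d^3 − 864·d + 288·c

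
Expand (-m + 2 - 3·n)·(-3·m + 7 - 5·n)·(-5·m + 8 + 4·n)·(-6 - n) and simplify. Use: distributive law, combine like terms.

90·m^3 + 15·m^3·n - 534·m^2 + 259·m^2·n + 58·m^2·n^2 + 1044·m - 1116·m·n - 101·m·n^2 + 19·m·n^3 - 672 + 1040·n + 216·n^2 - 356·n^3 - 60·n^4

(-m + 2 - 3·n)·(-3·m + 7 - 5·n)·(-5·m + 8 + 4·n)·(-6 - n)
= (3·m^2 - 7·m + 5·m·n - 6·m + 14 - 10·n + 9·m·n - 21·n + 15·n^2)·(-5·m + 8 + 4·n)·(-6 - n)    [distributive law]
= (3·m^2 - 13·m + 14·m·n + 14 - 31·n + 15·n^2)·(-5·m + 8 + 4·n)·(-6 - n)    [combine like terms]
= (-15·m^3 + 24·m^2 + 12·m^2·n + 65·m^2 - 104·m - 52·m·n - 70·m^2·n + 112·m·n + 56·m·n^2 - 70·m + 112 + 56·n + 155·m·n - 248·n - 124·n^2 - 75·m·n^2 + 120·n^2 + 60·n^3)·(-6 - n)    [distributive law]
= (-15·m^3 + 89·m^2 - 58·m^2·n - 174·m + 215·m·n - 19·m·n^2 + 112 - 192·n - 4·n^2 + 60·n^3)·(-6 - n)    [combine like terms]
= 90·m^3 + 15·m^3·n - 534·m^2 - 89·m^2·n + 348·m^2·n + 58·m^2·n^2 + 1044·m + 174·m·n - 1290·m·n - 215·m·n^2 + 114·m·n^2 + 19·m·n^3 - 672 - 112·n + 1152·n + 192·n^2 + 24·n^2 + 4·n^3 - 360·n^3 - 60·n^4    [distributive law]
= 90·m^3 + 15·m^3·n - 534·m^2 + 259·m^2·n + 58·m^2·n^2 + 1044·m - 1116·m·n - 101·m·n^2 + 19·m·n^3 - 672 + 1040·n + 216·n^2 - 356·n^3 - 60·n^4    [combine like terms]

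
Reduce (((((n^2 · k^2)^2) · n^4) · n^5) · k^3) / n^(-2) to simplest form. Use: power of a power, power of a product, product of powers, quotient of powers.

(((((n^2 · k^2)^2) · n^4) · n^5) · k^3) / n^(-2)
= ((((((n^2)^2) · ((k^2)^2)) · n^4) · n^5) · k^3) / n^(-2)    [power of a product]
= ((((n^4 · ((k^2)^2)) · n^4) · n^5) · k^3) / n^(-2)    [power of a power]
= ((((n^4 · k^4) · n^4) · n^5) · k^3) / n^(-2)    [power of a power]
= k^7·n^15    [quotient of powers; product of powers]

k^7·n^15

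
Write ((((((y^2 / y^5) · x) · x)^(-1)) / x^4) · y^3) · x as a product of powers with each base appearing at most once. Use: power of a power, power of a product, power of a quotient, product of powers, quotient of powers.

((((((y^2 / y^5) · x) · x)^(-1)) / x^4) · y^3) · x
= ((((((y^2 / y^5) · x)^(-1)) · (x^(-1))) / x^4) · y^3) · x    [power of a product]
= ((((((y^2 / y^5)^(-1)) · (x^(-1))) · (x^(-1))) / x^4) · y^3) · x    [power of a product]
= (((((((y^2)^(-1)) / ((y^5)^(-1))) · (x^(-1))) · (x^(-1))) / x^4) · y^3) · x    [power of a quotient]
= (((((y^(-2) / ((y^5)^(-1))) · (x^(-1))) · (x^(-1))) / x^4) · y^3) · x    [power of a power]
= (((((y^(-2) / y^(-5)) · (x^(-1))) · (x^(-1))) / x^4) · y^3) · x    [power of a power]
= ((((y^3 · (x^(-1))) · (x^(-1))) / x^4) · y^3) · x    [quotient of powers]
= x^(-5)·y^6    [quotient of powers; product of powers]

x^(-5)·y^6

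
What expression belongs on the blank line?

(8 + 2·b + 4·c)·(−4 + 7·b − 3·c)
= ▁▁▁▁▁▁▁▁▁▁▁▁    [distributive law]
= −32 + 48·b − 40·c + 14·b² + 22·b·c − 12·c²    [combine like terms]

By distributive law:

−32 + 56·b − 24·c − 8·b + 14·b² − 6·b·c − 16·c + 28·b·c − 12·c²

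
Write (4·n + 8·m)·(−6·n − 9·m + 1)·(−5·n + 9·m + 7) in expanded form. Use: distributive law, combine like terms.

120·n^3 + 204·m·n^2 − 188·n^2 − 396·m^2·n − 592·m·n + 28·n − 648·m^3 − 432·m^2 + 56·m

(4·n + 8·m)·(−6·n − 9·m + 1)·(−5·n + 9·m + 7)
= (−24·n^2 − 36·m·n + 4·n − 48·m·n − 72·m^2 + 8·m)·(−5·n + 9·m + 7)    [distributive law]
= (−24·n^2 − 84·m·n + 4·n − 72·m^2 + 8·m)·(−5·n + 9·m + 7)    [combine like terms]
= 120·n^3 − 216·m·n^2 − 168·n^2 + 420·m·n^2 − 756·m^2·n − 588·m·n − 20·n^2 + 36·m·n + 28·n + 360·m^2·n − 648·m^3 − 504·m^2 − 40·m·n + 72·m^2 + 56·m    [distributive law]
= 120·n^3 + 204·m·n^2 − 188·n^2 − 396·m^2·n − 592·m·n + 28·n − 648·m^3 − 432·m^2 + 56·m    [combine like terms]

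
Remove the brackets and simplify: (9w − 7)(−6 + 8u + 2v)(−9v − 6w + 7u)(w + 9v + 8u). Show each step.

(9w − 7)(−6 + 8u + 2v)(−9v − 6w + 7u)(w + 9v + 8u)
= (−54w + 72uw + 18vw + 42 − 56u − 14v)(−9v − 6w + 7u)(w + 9v + 8u)    [distributive law]
= (486vw + 324w^2 − 378uw − 648uvw − 432uw^2 + 504u^2w − 162v^2w − 108vw^2 + 126uvw − 378v − 252w + 294u + 504uv + 336uw − 392u^2 + 126v^2 + 84vw − 98uv)(w + 9v + 8u)    [distributive law]
= (570vw + 324w^2 − 42uw − 522uvw − 432uw^2 + 504u^2w − 162v^2w − 108vw^2 − 378v − 252w + 294u + 406uv − 392u^2 + 126v^2)(w + 9v + 8u)    [combine like terms]
= 570vw^2 + 5130v^2w + 4560uvw + 324w^3 + 2916vw^2 + 2592uw^2 − 42uw^2 − 378uvw − 336u^2w − 522uvw^2 − 4698uv^2w − 4176u^2vw − 432uw^3 − 3888uvw^2 − 3456u^2w^2 + 504u^2w^2 + 4536u^2vw + 4032u^3w − 162v^2w^2 − 1458v^3w − 1296uv^2w − 108vw^3 − 972v^2w^2 − 864uvw^2 − 378vw − 3402v^2 − 3024uv − 252w^2 − 2268vw − 2016uw + 294uw + 2646uv + 2352u^2 + 406uvw + 3654uv^2 + 3248u^2v − 392u^2w − 3528u^2v − 3136u^3 + 126v^2w + 1134v^3 + 1008uv^2    [distributive law]
= 3486vw^2 + 5256v^2w + 4588uvw + 324w^3 + 2550uw^2 − 728u^2w − 5274uvw^2 − 5994uv^2w + 360u^2vw − 432uw^3 − 2952u^2w^2 + 4032u^3w − 1134v^2w^2 − 1458v^3w − 108vw^3 − 2646vw − 3402v^2 − 378uv − 252w^2 − 1722uw + 2352u^2 + 4662uv^2 − 280u^2v − 3136u^3 + 1134v^3    [combine like terms]

3486vw^2 + 5256v^2w + 4588uvw + 324w^3 + 2550uw^2 − 728u^2w − 5274uvw^2 − 5994uv^2w + 360u^2vw − 432uw^3 − 2952u^2w^2 + 4032u^3w − 1134v^2w^2 − 1458v^3w − 108vw^3 − 2646vw − 3402v^2 − 378uv − 252w^2 − 1722uw + 2352u^2 + 4662uv^2 − 280u^2v − 3136u^3 + 1134v^3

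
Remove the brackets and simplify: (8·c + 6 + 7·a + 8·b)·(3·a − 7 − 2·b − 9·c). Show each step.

(8·c + 6 + 7·a + 8·b)·(3·a − 7 − 2·b − 9·c)
= 24·a·c − 56·c − 16·b·c − 72·c^2 + 18·a − 42 − 12·b − 54·c + 21·a^2 − 49·a − 14·a·b − 63·a·c + 24·a·b − 56·b − 16·b^2 − 72·b·c    [distributive law]
= −39·a·c − 110·c − 88·b·c − 72·c^2 − 31·a − 42 − 68·b + 21·a^2 + 10·a·b − 16·b^2    [combine like terms]

−39·a·c − 110·c − 88·b·c − 72·c^2 − 31·a − 42 − 68·b + 21·a^2 + 10·a·b − 16·b^2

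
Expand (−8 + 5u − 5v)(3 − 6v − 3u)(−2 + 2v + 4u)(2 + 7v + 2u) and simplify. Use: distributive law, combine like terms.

96 + 108v − 252u − 786v^2 − 966uv + 24u^2 + 162v^3 + 1872uv^2 + 1602u^2v + 252u^3 + 750uv^3 − 450u^2v^2 − 600u^3v − 120u^4 + 420v^4

(−8 + 5u − 5v)(3 − 6v − 3u)(−2 + 2v + 4u)(2 + 7v + 2u)
= (−24 + 48v + 24u + 15u − 30uv − 15u^2 − 15v + 30v^2 + 15uv)(−2 + 2v + 4u)(2 + 7v + 2u)    [distributive law]
= (−24 + 33v + 39u − 15uv − 15u^2 + 30v^2)(−2 + 2v + 4u)(2 + 7v + 2u)    [combine like terms]
= (48 − 48v − 96u − 66v + 66v^2 + 132uv − 78u + 78uv + 156u^2 + 30uv − 30uv^2 − 60u^2v + 30u^2 − 30u^2v − 60u^3 − 60v^2 + 60v^3 + 120uv^2)(2 + 7v + 2u)    [distributive law]
= (48 − 114v − 174u + 6v^2 + 240uv + 186u^2 + 90uv^2 − 90u^2v − 60u^3 + 60v^3)(2 + 7v + 2u)    [combine like terms]
= 96 + 336v + 96u − 228v − 798v^2 − 228uv − 348u − 1218uv − 348u^2 + 12v^2 + 42v^3 + 12uv^2 + 480uv + 1680uv^2 + 480u^2v + 372u^2 + 1302u^2v + 372u^3 + 180uv^2 + 630uv^3 + 180u^2v^2 − 180u^2v − 630u^2v^2 − 180u^3v − 120u^3 − 420u^3v − 120u^4 + 120v^3 + 420v^4 + 120uv^3    [distributive law]
= 96 + 108v − 252u − 786v^2 − 966uv + 24u^2 + 162v^3 + 1872uv^2 + 1602u^2v + 252u^3 + 750uv^3 − 450u^2v^2 − 600u^3v − 120u^4 + 420v^4    [combine like terms]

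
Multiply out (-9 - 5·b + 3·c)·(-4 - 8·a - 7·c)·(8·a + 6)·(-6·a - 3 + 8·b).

-6048·a^2 - 3456·a + 3840·a·b - 648 + 1368·b - 3456·a^3 + 1248·a^2·b - 1008·a^2·c - 2628·a·c + 12·a·b·c - 918·c + 1818·b·c + 3200·a·b^2 + 960·b^2 - 1920·a^3·b + 2560·a^2·b^2 - 3216·a^2·b·c + 2240·a·b^2·c + 1680·b^2·c + 1152·a^3·c + 1008·a^2·c^2 + 1260·a·c^2 - 1344·a·b·c^2 + 378·c^2 - 1008·b·c^2

(-9 - 5·b + 3·c)·(-4 - 8·a - 7·c)·(8·a + 6)·(-6·a - 3 + 8·b)
= (36 + 72·a + 63·c + 20·b + 40·a·b + 35·b·c - 12·c - 24·a·c - 21·c^2)·(8·a + 6)·(-6·a - 3 + 8·b)    [distributive law]
= (36 + 72·a + 51·c + 20·b + 40·a·b + 35·b·c - 24·a·c - 21·c^2)·(8·a + 6)·(-6·a - 3 + 8·b)    [combine like terms]
= (288·a + 216 + 576·a^2 + 432·a + 408·a·c + 306·c + 160·a·b + 120·b + 320·a^2·b + 240·a·b + 280·a·b·c + 210·b·c - 192·a^2·c - 144·a·c - 168·a·c^2 - 126·c^2)·(-6·a - 3 + 8·b)    [distributive law]
= (720·a + 216 + 576·a^2 + 264·a·c + 306·c + 400·a·b + 120·b + 320·a^2·b + 280·a·b·c + 210·b·c - 192·a^2·c - 168·a·c^2 - 126·c^2)·(-6·a - 3 + 8·b)    [combine like terms]
= -4320·a^2 - 2160·a + 5760·a·b - 1296·a - 648 + 1728·b - 3456·a^3 - 1728·a^2 + 4608·a^2·b - 1584·a^2·c - 792·a·c + 2112·a·b·c - 1836·a·c - 918·c + 2448·b·c - 2400·a^2·b - 1200·a·b + 3200·a·b^2 - 720·a·b - 360·b + 960·b^2 - 1920·a^3·b - 960·a^2·b + 2560·a^2·b^2 - 1680·a^2·b·c - 840·a·b·c + 2240·a·b^2·c - 1260·a·b·c - 630·b·c + 1680·b^2·c + 1152·a^3·c + 576·a^2·c - 1536·a^2·b·c + 1008·a^2·c^2 + 504·a·c^2 - 1344·a·b·c^2 + 756·a·c^2 + 378·c^2 - 1008·b·c^2    [distributive law]
= -6048·a^2 - 3456·a + 3840·a·b - 648 + 1368·b - 3456·a^3 + 1248·a^2·b - 1008·a^2·c - 2628·a·c + 12·a·b·c - 918·c + 1818·b·c + 3200·a·b^2 + 960·b^2 - 1920·a^3·b + 2560·a^2·b^2 - 3216·a^2·b·c + 2240·a·b^2·c + 1680·b^2·c + 1152·a^3·c + 1008·a^2·c^2 + 1260·a·c^2 - 1344·a·b·c^2 + 378·c^2 - 1008·b·c^2    [combine like terms]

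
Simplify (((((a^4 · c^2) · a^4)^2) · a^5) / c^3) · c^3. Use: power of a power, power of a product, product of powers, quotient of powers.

a^21c^4

(((((a^4 · c^2) · a^4)^2) · a^5) / c^3) · c^3
= (((((a^4 · c^2)^2) · ((a^4)^2)) · a^5) / c^3) · c^3    [power of a product]
= ((((((a^4)^2) · ((c^2)^2)) · ((a^4)^2)) · a^5) / c^3) · c^3    [power of a product]
= ((((a^8 · ((c^2)^2)) · ((a^4)^2)) · a^5) / c^3) · c^3    [power of a power]
= ((((a^8 · c^4) · ((a^4)^2)) · a^5) / c^3) · c^3    [power of a power]
= ((((a^8 · c^4) · a^8) · a^5) / c^3) · c^3    [power of a power]
= a^21c^4    [quotient of powers; product of powers]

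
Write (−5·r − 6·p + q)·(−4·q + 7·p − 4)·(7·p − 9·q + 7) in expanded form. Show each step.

(−5·r − 6·p + q)·(−4·q + 7·p − 4)·(7·p − 9·q + 7)
= (20·q·r − 35·p·r + 20·r + 24·p·q − 42·p² + 24·p − 4·q² + 7·p·q − 4·q)·(7·p − 9·q + 7)    [distributive law]
= (20·q·r − 35·p·r + 20·r + 31·p·q − 42·p² + 24·p − 4·q² − 4·q)·(7·p − 9·q + 7)    [combine like terms]
= 140·p·q·r − 180·q²·r + 140·q·r − 245·p²·r + 315·p·q·r − 245·p·r + 140·p·r − 180·q·r + 140·r + 217·p²·q − 279·p·q² + 217·p·q − 294·p³ + 378·p²·q − 294·p² + 168·p² − 216·p·q + 168·p − 28·p·q² + 36·q³ − 28·q² − 28·p·q + 36·q² − 28·q    [distributive law]
= 455·p·q·r − 180·q²·r − 40·q·r − 245·p²·r − 105·p·r + 140·r + 595·p²·q − 307·p·q² − 27·p·q − 294·p³ − 126·p² + 168·p + 36·q³ + 8·q² − 28·q    [combine like terms]

455·p·q·r − 180·q²·r − 40·q·r − 245·p²·r − 105·p·r + 140·r + 595·p²·q − 307·p·q² − 27·p·q − 294·p³ − 126·p² + 168·p + 36·q³ + 8·q² − 28·q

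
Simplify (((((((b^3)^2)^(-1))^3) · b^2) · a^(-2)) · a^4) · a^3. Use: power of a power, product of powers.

(((((((b^3)^2)^(-1))^3) · b^2) · a^(-2)) · a^4) · a^3
= ((((((b^3)^2)^(-3)) · b^2) · a^(-2)) · a^4) · a^3    [power of a power]
= (((((b^3)^(-6)) · b^2) · a^(-2)) · a^4) · a^3    [power of a power]
= (((b^(-18) · b^2) · a^(-2)) · a^4) · a^3    [power of a power]
= ((b^(-16) · a^(-2)) · a^4) · a^3    [product of powers]
= a^5·b^(-16)    [product of powers]

a^5·b^(-16)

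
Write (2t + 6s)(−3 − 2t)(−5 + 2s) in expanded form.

(2t + 6s)(−3 − 2t)(−5 + 2s)
= (−6t − 4t² − 18s − 12st)(−5 + 2s)    [distributive law]
= 30t − 12st + 20t² − 8st² + 90s − 36s² + 60st − 24s²t    [distributive law]
= 30t + 48st + 20t² − 8st² + 90s − 36s² − 24s²t    [combine like terms]

30t + 48st + 20t² − 8st² + 90s − 36s² − 24s²t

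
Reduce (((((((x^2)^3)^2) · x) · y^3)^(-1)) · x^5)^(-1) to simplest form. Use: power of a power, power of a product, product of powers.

(((((((x^2)^3)^2) · x) · y^3)^(-1)) · x^5)^(-1)
= (((((((x^2)^3)^2) · x) · y^3)^(-1))^(-1)) · ((x^5)^(-1))    [power of a product]
= ((((((x^2)^3)^2) · x) · y^3)^1) · ((x^5)^(-1))    [power of a power]
= ((((((x^2)^3)^2) · x)^1) · ((y^3)^1)) · ((x^5)^(-1))    [power of a product]
= ((((((x^2)^3)^2)^1) · (x^1)) · ((y^3)^1)) · ((x^5)^(-1))    [power of a product]
= (((((x^2)^3)^2) · (x^1)) · ((y^3)^1)) · ((x^5)^(-1))    [power of a power]
= ((((x^2)^6) · (x^1)) · ((y^3)^1)) · ((x^5)^(-1))    [power of a power]
= ((x^12 · (x^1)) · ((y^3)^1)) · ((x^5)^(-1))    [power of a power]
= ((x^12 · x) · ((y^3)^1)) · ((x^5)^(-1))    [power of a power]
= (x^13 · ((y^3)^1)) · ((x^5)^(-1))    [product of powers]
= (x^13 · y^3) · ((x^5)^(-1))    [power of a power]
= (x^13 · y^3) · x^(-5)    [power of a power]
= x^8y^3    [product of powers]

x^8y^3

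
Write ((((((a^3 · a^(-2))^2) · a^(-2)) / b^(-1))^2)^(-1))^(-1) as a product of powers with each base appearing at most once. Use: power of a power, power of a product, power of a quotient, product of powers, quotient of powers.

((((((a^3 · a^(-2))^2) · a^(-2)) / b^(-1))^2)^(-1))^(-1)
= (((((a^3 · a^(-2))^2) · a^(-2)) / b^(-1))^2)^1    [power of a power]
= ((((a^3 · a^(-2))^2) · a^(-2)) / b^(-1))^2    [power of a power]
= ((((a^3 · a^(-2))^2) · a^(-2))^2) / ((b^(-1))^2)    [power of a quotient]
= ((((a^3 · a^(-2))^2)^2) · ((a^(-2))^2)) / ((b^(-1))^2)    [power of a product]
= (((a^3 · a^(-2))^4) · ((a^(-2))^2)) / ((b^(-1))^2)    [power of a power]
= ((((a^3)^4) · ((a^(-2))^4)) · ((a^(-2))^2)) / ((b^(-1))^2)    [power of a product]
= ((a^12 · ((a^(-2))^4)) · ((a^(-2))^2)) / ((b^(-1))^2)    [power of a power]
= ((a^12 · a^(-8)) · ((a^(-2))^2)) / ((b^(-1))^2)    [power of a power]
= (a^4 · ((a^(-2))^2)) / ((b^(-1))^2)    [product of powers]
= (a^4 · a^(-4)) / ((b^(-1))^2)    [power of a power]
= a^0 / ((b^(-1))^2)    [product of powers]
= a^0 / b^(-2)    [power of a power]
= b^2    [quotient of powers]

b^2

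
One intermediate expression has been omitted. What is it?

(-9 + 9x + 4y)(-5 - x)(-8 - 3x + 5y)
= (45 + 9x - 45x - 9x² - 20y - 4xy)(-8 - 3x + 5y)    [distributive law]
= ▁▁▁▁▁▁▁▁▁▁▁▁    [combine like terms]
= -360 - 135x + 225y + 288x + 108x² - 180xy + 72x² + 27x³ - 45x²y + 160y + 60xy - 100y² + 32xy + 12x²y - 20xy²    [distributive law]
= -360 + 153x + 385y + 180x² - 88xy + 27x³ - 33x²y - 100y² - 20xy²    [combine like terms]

By combine like terms:

(45 - 36x - 9x² - 20y - 4xy)(-8 - 3x + 5y)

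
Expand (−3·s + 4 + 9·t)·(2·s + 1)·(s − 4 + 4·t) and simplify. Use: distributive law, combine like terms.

(−3·s + 4 + 9·t)·(2·s + 1)·(s − 4 + 4·t)
= (−6·s^2 − 3·s + 8·s + 4 + 18·s·t + 9·t)·(s − 4 + 4·t)    [distributive law]
= (−6·s^2 + 5·s + 4 + 18·s·t + 9·t)·(s − 4 + 4·t)    [combine like terms]
= −6·s^3 + 24·s^2 − 24·s^2·t + 5·s^2 − 20·s + 20·s·t + 4·s − 16 + 16·t + 18·s^2·t − 72·s·t + 72·s·t^2 + 9·s·t − 36·t + 36·t^2    [distributive law]
= −6·s^3 + 29·s^2 − 6·s^2·t − 16·s − 43·s·t − 16 − 20·t + 72·s·t^2 + 36·t^2    [combine like terms]

−6·s^3 + 29·s^2 − 6·s^2·t − 16·s − 43·s·t − 16 − 20·t + 72·s·t^2 + 36·t^2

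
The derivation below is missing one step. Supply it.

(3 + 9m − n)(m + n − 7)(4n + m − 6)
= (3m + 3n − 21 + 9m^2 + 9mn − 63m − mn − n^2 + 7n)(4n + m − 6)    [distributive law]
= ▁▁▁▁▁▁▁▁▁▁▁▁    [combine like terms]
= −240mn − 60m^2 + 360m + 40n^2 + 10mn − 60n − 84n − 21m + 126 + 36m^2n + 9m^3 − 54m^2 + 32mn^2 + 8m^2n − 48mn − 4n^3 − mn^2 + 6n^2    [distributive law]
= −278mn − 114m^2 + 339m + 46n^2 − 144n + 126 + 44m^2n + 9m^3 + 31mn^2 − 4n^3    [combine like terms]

By combine like terms:

(−60m + 10n − 21 + 9m^2 + 8mn − n^2)(4n + m − 6)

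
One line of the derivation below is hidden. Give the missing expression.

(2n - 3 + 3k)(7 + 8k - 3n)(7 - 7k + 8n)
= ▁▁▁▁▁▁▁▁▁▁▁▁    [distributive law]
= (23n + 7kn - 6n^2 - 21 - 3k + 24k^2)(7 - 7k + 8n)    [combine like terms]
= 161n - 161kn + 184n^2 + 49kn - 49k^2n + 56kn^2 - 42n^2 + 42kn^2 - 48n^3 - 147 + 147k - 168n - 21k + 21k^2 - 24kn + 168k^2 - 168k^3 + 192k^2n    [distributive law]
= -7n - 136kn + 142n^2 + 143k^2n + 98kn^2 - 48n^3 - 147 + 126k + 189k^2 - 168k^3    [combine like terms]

Applying distributive law to the line above:

(14n + 16kn - 6n^2 - 21 - 24k + 9n + 21k + 24k^2 - 9kn)(7 - 7k + 8n)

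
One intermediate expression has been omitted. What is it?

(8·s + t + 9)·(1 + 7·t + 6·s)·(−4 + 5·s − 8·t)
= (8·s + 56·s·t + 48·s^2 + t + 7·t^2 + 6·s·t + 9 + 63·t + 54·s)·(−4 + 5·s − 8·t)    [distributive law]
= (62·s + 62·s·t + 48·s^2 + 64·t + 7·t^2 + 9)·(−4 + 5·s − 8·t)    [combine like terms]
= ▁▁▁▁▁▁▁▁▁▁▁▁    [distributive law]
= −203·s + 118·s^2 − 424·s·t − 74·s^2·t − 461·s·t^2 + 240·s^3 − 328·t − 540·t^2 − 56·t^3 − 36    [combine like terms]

Applying distributive law to the line above:

−248·s + 310·s^2 − 496·s·t − 248·s·t + 310·s^2·t − 496·s·t^2 − 192·s^2 + 240·s^3 − 384·s^2·t − 256·t + 320·s·t − 512·t^2 − 28·t^2 + 35·s·t^2 − 56·t^3 − 36 + 45·s − 72·t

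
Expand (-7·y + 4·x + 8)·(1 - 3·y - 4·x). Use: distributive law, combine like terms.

(-7·y + 4·x + 8)·(1 - 3·y - 4·x)
= -7·y + 21·y^2 + 28·x·y + 4·x - 12·x·y - 16·x^2 + 8 - 24·y - 32·x    [distributive law]
= -31·y + 21·y^2 + 16·x·y - 28·x - 16·x^2 + 8    [combine like terms]

-31·y + 21·y^2 + 16·x·y - 28·x - 16·x^2 + 8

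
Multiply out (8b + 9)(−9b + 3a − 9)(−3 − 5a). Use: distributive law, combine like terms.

216b² + 360ab² + 693ab − 120a²b + 459b + 324a − 135a² + 243

(8b + 9)(−9b + 3a − 9)(−3 − 5a)
= (−72b² + 24ab − 72b − 81b + 27a − 81)(−3 − 5a)    [distributive law]
= (−72b² + 24ab − 153b + 27a − 81)(−3 − 5a)    [combine like terms]
= 216b² + 360ab² − 72ab − 120a²b + 459b + 765ab − 81a − 135a² + 243 + 405a    [distributive law]
= 216b² + 360ab² + 693ab − 120a²b + 459b + 324a − 135a² + 243    [combine like terms]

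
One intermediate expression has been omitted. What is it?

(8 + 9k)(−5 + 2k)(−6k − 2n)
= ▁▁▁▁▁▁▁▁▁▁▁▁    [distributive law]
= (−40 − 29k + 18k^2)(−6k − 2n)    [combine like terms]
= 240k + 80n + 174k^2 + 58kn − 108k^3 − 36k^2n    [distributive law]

After distributive law, the bracketed line is:

(−40 + 16k − 45k + 18k^2)(−6k − 2n)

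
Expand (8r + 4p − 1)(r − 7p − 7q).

8r^2 − 52pr − 56qr − 28p^2 − 28pq − r + 7p + 7q

(8r + 4p − 1)(r − 7p − 7q)
= 8r^2 − 56pr − 56qr + 4pr − 28p^2 − 28pq − r + 7p + 7q    [distributive law]
= 8r^2 − 52pr − 56qr − 28p^2 − 28pq − r + 7p + 7q    [combine like terms]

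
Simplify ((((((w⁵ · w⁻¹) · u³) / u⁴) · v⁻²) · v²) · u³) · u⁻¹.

uw⁴

((((((w⁵ · w⁻¹) · u³) / u⁴) · v⁻²) · v²) · u³) · u⁻¹
= (((((w⁴ · u³) / u⁴) · v⁻²) · v²) · u³) · u⁻¹    [product of powers]
= uw⁴    [quotient of powers; product of powers]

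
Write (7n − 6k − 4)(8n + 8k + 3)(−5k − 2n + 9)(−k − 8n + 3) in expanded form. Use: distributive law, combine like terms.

(7n − 6k − 4)(8n + 8k + 3)(−5k − 2n + 9)(−k − 8n + 3)
= (56n^2 + 56kn + 21n − 48kn − 48k^2 − 18k − 32n − 32k − 12)(−5k − 2n + 9)(−k − 8n + 3)    [distributive law]
= (56n^2 + 8kn − 11n − 48k^2 − 50k − 12)(−5k − 2n + 9)(−k − 8n + 3)    [combine like terms]
= (−280kn^2 − 112n^3 + 504n^2 − 40k^2n − 16kn^2 + 72kn + 55kn + 22n^2 − 99n + 240k^3 + 96k^2n − 432k^2 + 250k^2 + 100kn − 450k + 60k + 24n − 108)(−k − 8n + 3)    [distributive law]
= (−296kn^2 − 112n^3 + 526n^2 + 56k^2n + 227kn − 75n + 240k^3 − 182k^2 − 390k − 108)(−k − 8n + 3)    [combine like terms]
= 296k^2n^2 + 2368kn^3 − 888kn^2 + 112kn^3 + 896n^4 − 336n^3 − 526kn^2 − 4208n^3 + 1578n^2 − 56k^3n − 448k^2n^2 + 168k^2n − 227k^2n − 1816kn^2 + 681kn + 75kn + 600n^2 − 225n − 240k^4 − 1920k^3n + 720k^3 + 182k^3 + 1456k^2n − 546k^2 + 390k^2 + 3120kn − 1170k + 108k + 864n − 324    [distributive law]
= −152k^2n^2 + 2480kn^3 − 3230kn^2 + 896n^4 − 4544n^3 + 2178n^2 − 1976k^3n + 1397k^2n + 3876kn + 639n − 240k^4 + 902k^3 − 156k^2 − 1062k − 324    [combine like terms]

−152k^2n^2 + 2480kn^3 − 3230kn^2 + 896n^4 − 4544n^3 + 2178n^2 − 1976k^3n + 1397k^2n + 3876kn + 639n − 240k^4 + 902k^3 − 156k^2 − 1062k − 324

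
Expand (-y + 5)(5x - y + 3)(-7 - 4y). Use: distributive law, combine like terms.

(-y + 5)(5x - y + 3)(-7 - 4y)
= (-5xy + y^2 - 3y + 25x - 5y + 15)(-7 - 4y)    [distributive law]
= (-5xy + y^2 - 8y + 25x + 15)(-7 - 4y)    [combine like terms]
= 35xy + 20xy^2 - 7y^2 - 4y^3 + 56y + 32y^2 - 175x - 100xy - 105 - 60y    [distributive law]
= -65xy + 20xy^2 + 25y^2 - 4y^3 - 4y - 175x - 105    [combine like terms]

-65xy + 20xy^2 + 25y^2 - 4y^3 - 4y - 175x - 105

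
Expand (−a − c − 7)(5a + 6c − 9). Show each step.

(−a − c − 7)(5a + 6c − 9)
= −5a^2 − 6ac + 9a − 5ac − 6c^2 + 9c − 35a − 42c + 63    [distributive law]
= −5a^2 − 11ac − 26a − 6c^2 − 33c + 63    [combine like terms]

−5a^2 − 11ac − 26a − 6c^2 − 33c + 63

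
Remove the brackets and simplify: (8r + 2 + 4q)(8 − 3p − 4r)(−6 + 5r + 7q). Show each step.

−256r + 472r^2 + 648qr + 114pr − 120pr^2 − 228pqr − 160r^3 − 304qr^2 − 96 − 80q + 36p + 30pq + 224q^2 − 84pq^2 − 112q^2r

(8r + 2 + 4q)(8 − 3p − 4r)(−6 + 5r + 7q)
= (64r − 24pr − 32r^2 + 16 − 6p − 8r + 32q − 12pq − 16qr)(−6 + 5r + 7q)    [distributive law]
= (56r − 24pr − 32r^2 + 16 − 6p + 32q − 12pq − 16qr)(−6 + 5r + 7q)    [combine like terms]
= −336r + 280r^2 + 392qr + 144pr − 120pr^2 − 168pqr + 192r^2 − 160r^3 − 224qr^2 − 96 + 80r + 112q + 36p − 30pr − 42pq − 192q + 160qr + 224q^2 + 72pq − 60pqr − 84pq^2 + 96qr − 80qr^2 − 112q^2r    [distributive law]
= −256r + 472r^2 + 648qr + 114pr − 120pr^2 − 228pqr − 160r^3 − 304qr^2 − 96 − 80q + 36p + 30pq + 224q^2 − 84pq^2 − 112q^2r    [combine like terms]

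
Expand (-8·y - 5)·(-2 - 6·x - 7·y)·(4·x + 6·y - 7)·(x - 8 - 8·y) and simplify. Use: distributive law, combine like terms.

(-8·y - 5)·(-2 - 6·x - 7·y)·(4·x + 6·y - 7)·(x - 8 - 8·y)
= (16·y + 48·x·y + 56·y² + 10 + 30·x + 35·y)·(4·x + 6·y - 7)·(x - 8 - 8·y)    [distributive law]
= (51·y + 48·x·y + 56·y² + 10 + 30·x)·(4·x + 6·y - 7)·(x - 8 - 8·y)    [combine like terms]
= (204·x·y + 306·y² - 357·y + 192·x²·y + 288·x·y² - 336·x·y + 224·x·y² + 336·y³ - 392·y² + 40·x + 60·y - 70 + 120·x² + 180·x·y - 210·x)·(x - 8 - 8·y)    [distributive law]
= (48·x·y - 86·y² - 297·y + 192·x²·y + 512·x·y² + 336·y³ - 170·x - 70 + 120·x²)·(x - 8 - 8·y)    [combine like terms]
= 48·x²·y - 384·x·y - 384·x·y² - 86·x·y² + 688·y² + 688·y³ - 297·x·y + 2376·y + 2376·y² + 192·x³·y - 1536·x²·y - 1536·x²·y² + 512·x²·y² - 4096·x·y² - 4096·x·y³ + 336·x·y³ - 2688·y³ - 2688·y⁴ - 170·x² + 1360·x + 1360·x·y - 70·x + 560 + 560·y + 120·x³ - 960·x² - 960·x²·y    [distributive law]
= -2448·x²·y + 679·x·y - 4566·x·y² + 3064·y² - 2000·y³ + 2936·y + 192·x³·y - 1024·x²·y² - 3760·x·y³ - 2688·y⁴ - 1130·x² + 1290·x + 560 + 120·x³    [combine like terms]

-2448·x²·y + 679·x·y - 4566·x·y² + 3064·y² - 2000·y³ + 2936·y + 192·x³·y - 1024·x²·y² - 3760·x·y³ - 2688·y⁴ - 1130·x² + 1290·x + 560 + 120·x³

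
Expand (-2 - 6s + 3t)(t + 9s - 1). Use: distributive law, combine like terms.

(-2 - 6s + 3t)(t + 9s - 1)
= -2t - 18s + 2 - 6st - 54s^2 + 6s + 3t^2 + 27st - 3t    [distributive law]
= -5t - 12s + 2 + 21st - 54s^2 + 3t^2    [combine like terms]

-5t - 12s + 2 + 21st - 54s^2 + 3t^2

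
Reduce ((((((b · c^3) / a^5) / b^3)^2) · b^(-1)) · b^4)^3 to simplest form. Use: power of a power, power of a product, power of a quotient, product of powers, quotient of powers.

a^(-30)·b^(-3)·c^18

((((((b · c^3) / a^5) / b^3)^2) · b^(-1)) · b^4)^3
= ((((((b · c^3) / a^5) / b^3)^2) · b^(-1))^3) · ((b^4)^3)    [power of a product]
= ((((((b · c^3) / a^5) / b^3)^2)^3) · ((b^(-1))^3)) · ((b^4)^3)    [power of a product]
= (((((b · c^3) / a^5) / b^3)^6) · ((b^(-1))^3)) · ((b^4)^3)    [power of a power]
= (((((b · c^3) / a^5)^6) / ((b^3)^6)) · ((b^(-1))^3)) · ((b^4)^3)    [power of a quotient]
= (((((b · c^3)^6) / ((a^5)^6)) / ((b^3)^6)) · ((b^(-1))^3)) · ((b^4)^3)    [power of a quotient]
= (((((b^6) · ((c^3)^6)) / ((a^5)^6)) / ((b^3)^6)) · ((b^(-1))^3)) · ((b^4)^3)    [power of a product]
= ((((b^6 · c^18) / ((a^5)^6)) / ((b^3)^6)) · ((b^(-1))^3)) · ((b^4)^3)    [power of a power]
= ((((b^6 · c^18) / a^30) / ((b^3)^6)) · ((b^(-1))^3)) · ((b^4)^3)    [power of a power]
= ((((b^6 · c^18) / a^30) / b^18) · ((b^(-1))^3)) · ((b^4)^3)    [power of a power]
= ((((b^6 · c^18) / a^30) / b^18) · b^(-3)) · ((b^4)^3)    [power of a power]
= ((((b^6 · c^18) / a^30) / b^18) · b^(-3)) · b^12    [power of a power]
= a^(-30)·b^(-3)·c^18    [quotient of powers; product of powers]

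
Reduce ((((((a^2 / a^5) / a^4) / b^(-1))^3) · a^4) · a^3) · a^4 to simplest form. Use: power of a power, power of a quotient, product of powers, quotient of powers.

a^(-10)b^3

((((((a^2 / a^5) / a^4) / b^(-1))^3) · a^4) · a^3) · a^4
= ((((((a^2 / a^5) / a^4)^3) / ((b^(-1))^3)) · a^4) · a^3) · a^4    [power of a quotient]
= ((((((a^2 / a^5)^3) / ((a^4)^3)) / ((b^(-1))^3)) · a^4) · a^3) · a^4    [power of a quotient]
= (((((((a^2)^3) / ((a^5)^3)) / ((a^4)^3)) / ((b^(-1))^3)) · a^4) · a^3) · a^4    [power of a quotient]
= (((((a^6 / ((a^5)^3)) / ((a^4)^3)) / ((b^(-1))^3)) · a^4) · a^3) · a^4    [power of a power]
= (((((a^6 / a^15) / ((a^4)^3)) / ((b^(-1))^3)) · a^4) · a^3) · a^4    [power of a power]
= ((((a^(-9) / ((a^4)^3)) / ((b^(-1))^3)) · a^4) · a^3) · a^4    [quotient of powers]
= ((((a^(-9) / a^12) / ((b^(-1))^3)) · a^4) · a^3) · a^4    [power of a power]
= (((a^(-21) / ((b^(-1))^3)) · a^4) · a^3) · a^4    [quotient of powers]
= (((a^(-21) / b^(-3)) · a^4) · a^3) · a^4    [power of a power]
= a^(-10)b^3    [quotient of powers; product of powers]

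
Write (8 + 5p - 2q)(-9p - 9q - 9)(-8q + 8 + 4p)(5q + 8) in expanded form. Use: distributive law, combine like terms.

(8 + 5p - 2q)(-9p - 9q - 9)(-8q + 8 + 4p)(5q + 8)
= (-72p - 72q - 72 - 45p² - 45pq - 45p + 18pq + 18q² + 18q)(-8q + 8 + 4p)(5q + 8)    [distributive law]
= (-117p - 54q - 72 - 45p² - 27pq + 18q²)(-8q + 8 + 4p)(5q + 8)    [combine like terms]
= (936pq - 936p - 468p² + 432q² - 432q - 216pq + 576q - 576 - 288p + 360p²q - 360p² - 180p³ + 216pq² - 216pq - 108p²q - 144q³ + 144q² + 72pq²)(5q + 8)    [distributive law]
= (504pq - 1224p - 828p² + 576q² + 144q - 576 + 252p²q - 180p³ + 288pq² - 144q³)(5q + 8)    [combine like terms]
= 2520pq² + 4032pq - 6120pq - 9792p - 4140p²q - 6624p² + 2880q³ + 4608q² + 720q² + 1152q - 2880q - 4608 + 1260p²q² + 2016p²q - 900p³q - 1440p³ + 1440pq³ + 2304pq² - 720q⁴ - 1152q³    [distributive law]
= 4824pq² - 2088pq - 9792p - 2124p²q - 6624p² + 1728q³ + 5328q² - 1728q - 4608 + 1260p²q² - 900p³q - 1440p³ + 1440pq³ - 720q⁴    [combine like terms]

4824pq² - 2088pq - 9792p - 2124p²q - 6624p² + 1728q³ + 5328q² - 1728q - 4608 + 1260p²q² - 900p³q - 1440p³ + 1440pq³ - 720q⁴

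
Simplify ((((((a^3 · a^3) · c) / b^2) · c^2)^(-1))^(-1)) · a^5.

a^11b^(-2)c^3

((((((a^3 · a^3) · c) / b^2) · c^2)^(-1))^(-1)) · a^5
= (((((a^3 · a^3) · c) / b^2) · c^2)^1) · a^5    [power of a power]
= (((((a^3 · a^3) · c) / b^2)^1) · ((c^2)^1)) · a^5    [power of a product]
= (((((a^3 · a^3) · c)^1) / ((b^2)^1)) · ((c^2)^1)) · a^5    [power of a quotient]
= (((((a^3 · a^3)^1) · (c^1)) / ((b^2)^1)) · ((c^2)^1)) · a^5    [power of a product]
= ((((((a^3)^1) · ((a^3)^1)) · (c^1)) / ((b^2)^1)) · ((c^2)^1)) · a^5    [power of a product]
= ((((a^3 · ((a^3)^1)) · (c^1)) / ((b^2)^1)) · ((c^2)^1)) · a^5    [power of a power]
= ((((a^3 · a^3) · (c^1)) / ((b^2)^1)) · ((c^2)^1)) · a^5    [power of a power]
= (((a^6 · (c^1)) / ((b^2)^1)) · ((c^2)^1)) · a^5    [product of powers]
= (((a^6 · c) / ((b^2)^1)) · ((c^2)^1)) · a^5    [power of a power]
= (((a^6 · c) / b^2) · ((c^2)^1)) · a^5    [power of a power]
= (((a^6 · c) / b^2) · c^2) · a^5    [power of a power]
= a^11b^(-2)c^3    [quotient of powers; product of powers]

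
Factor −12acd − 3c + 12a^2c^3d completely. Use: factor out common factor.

3c(−4ad − 1 + 4a^2c^2d)

−12acd − 3c + 12a^2c^3d
= 3(−4acd − c + 4a^2c^3d)    [factor out 3]
= 3c(−4ad − 1 + 4a^2c^2d)    [factor out c]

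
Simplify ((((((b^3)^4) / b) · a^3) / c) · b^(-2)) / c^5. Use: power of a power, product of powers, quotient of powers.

a^3b^9c^(-6)

((((((b^3)^4) / b) · a^3) / c) · b^(-2)) / c^5
= (((((b^12) / b) · a^3) / c) · b^(-2)) / c^5    [power of a power]
= (((b^11 · a^3) / c) · b^(-2)) / c^5    [quotient of powers]
= a^3b^9c^(-6)    [quotient of powers; product of powers]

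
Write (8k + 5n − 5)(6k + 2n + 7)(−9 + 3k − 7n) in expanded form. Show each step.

(8k + 5n − 5)(6k + 2n + 7)(−9 + 3k − 7n)
= (48k² + 16kn + 56k + 30kn + 10n² + 35n − 30k − 10n − 35)(−9 + 3k − 7n)    [distributive law]
= (48k² + 46kn + 26k + 10n² + 25n − 35)(−9 + 3k − 7n)    [combine like terms]
= −432k² + 144k³ − 336k²n − 414kn + 138k²n − 322kn² − 234k + 78k² − 182kn − 90n² + 30kn² − 70n³ − 225n + 75kn − 175n² + 315 − 105k + 245n    [distributive law]
= −354k² + 144k³ − 198k²n − 521kn − 292kn² − 339k − 265n² − 70n³ + 20n + 315    [combine like terms]

−354k² + 144k³ − 198k²n − 521kn − 292kn² − 339k − 265n² − 70n³ + 20n + 315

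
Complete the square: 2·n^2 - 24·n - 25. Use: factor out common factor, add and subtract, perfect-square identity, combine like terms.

2(n - 6)^2 - 97

2·n^2 - 24·n - 25
= 2(n^2 - 12·n) - 25    [factor out 2 from the n-terms]
= 2(n^2 - 12·n + 36 - 36) - 25    [add and subtract 36 inside the bracket]
= 2(n - 6)^2 - 72 - 25    [perfect-square identity]
= 2(n - 6)^2 - 97    [combine constants]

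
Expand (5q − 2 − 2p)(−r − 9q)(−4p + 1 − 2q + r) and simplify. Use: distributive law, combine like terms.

(5q − 2 − 2p)(−r − 9q)(−4p + 1 − 2q + r)
= (−5qr − 45q^2 + 2r + 18q + 2pr + 18pq)(−4p + 1 − 2q + r)    [distributive law]
= 20pqr − 5qr + 10q^2r − 5qr^2 + 180pq^2 − 45q^2 + 90q^3 − 45q^2r − 8pr + 2r − 4qr + 2r^2 − 72pq + 18q − 36q^2 + 18qr − 8p^2r + 2pr − 4pqr + 2pr^2 − 72p^2q + 18pq − 36pq^2 + 18pqr    [distributive law]
= 34pqr + 9qr − 35q^2r − 5qr^2 + 144pq^2 − 81q^2 + 90q^3 − 6pr + 2r + 2r^2 − 54pq + 18q − 8p^2r + 2pr^2 − 72p^2q    [combine like terms]

34pqr + 9qr − 35q^2r − 5qr^2 + 144pq^2 − 81q^2 + 90q^3 − 6pr + 2r + 2r^2 − 54pq + 18q − 8p^2r + 2pr^2 − 72p^2q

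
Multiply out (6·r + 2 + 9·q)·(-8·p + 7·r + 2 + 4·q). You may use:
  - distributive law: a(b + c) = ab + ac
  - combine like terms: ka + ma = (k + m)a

-48·p·r + 42·r^2 + 26·r + 87·q·r - 16·p + 4 + 26·q - 72·p·q + 36·q^2

(6·r + 2 + 9·q)·(-8·p + 7·r + 2 + 4·q)
= -48·p·r + 42·r^2 + 12·r + 24·q·r - 16·p + 14·r + 4 + 8·q - 72·p·q + 63·q·r + 18·q + 36·q^2    [distributive law]
= -48·p·r + 42·r^2 + 26·r + 87·q·r - 16·p + 4 + 26·q - 72·p·q + 36·q^2    [combine like terms]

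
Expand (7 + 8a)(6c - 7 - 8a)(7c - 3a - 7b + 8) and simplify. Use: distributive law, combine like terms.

294c^2 - 526ac - 294bc - 7c - 749a + 343b - 392 - 176a^2 + 784ab + 336ac^2 - 592a^2c - 336abc + 192a^3 + 448a^2b

(7 + 8a)(6c - 7 - 8a)(7c - 3a - 7b + 8)
= (42c - 49 - 56a + 48ac - 56a - 64a^2)(7c - 3a - 7b + 8)    [distributive law]
= (42c - 49 - 112a + 48ac - 64a^2)(7c - 3a - 7b + 8)    [combine like terms]
= 294c^2 - 126ac - 294bc + 336c - 343c + 147a + 343b - 392 - 784ac + 336a^2 + 784ab - 896a + 336ac^2 - 144a^2c - 336abc + 384ac - 448a^2c + 192a^3 + 448a^2b - 512a^2    [distributive law]
= 294c^2 - 526ac - 294bc - 7c - 749a + 343b - 392 - 176a^2 + 784ab + 336ac^2 - 592a^2c - 336abc + 192a^3 + 448a^2b    [combine like terms]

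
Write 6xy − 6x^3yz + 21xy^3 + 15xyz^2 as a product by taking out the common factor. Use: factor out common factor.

6xy − 6x^3yz + 21xy^3 + 15xyz^2
= 3(2xy − 2x^3yz + 7xy^3 + 5xyz^2)    [factor out 3]
= 3xy(2 − 2x^2z + 7y^2 + 5z^2)    [factor out xy]

3xy(2 − 2x^2z + 7y^2 + 5z^2)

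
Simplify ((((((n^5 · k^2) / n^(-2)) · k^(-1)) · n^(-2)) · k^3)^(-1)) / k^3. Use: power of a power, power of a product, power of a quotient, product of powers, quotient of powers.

((((((n^5 · k^2) / n^(-2)) · k^(-1)) · n^(-2)) · k^3)^(-1)) / k^3
= ((((((n^5 · k^2) / n^(-2)) · k^(-1)) · n^(-2))^(-1)) · ((k^3)^(-1))) / k^3    [power of a product]
= ((((((n^5 · k^2) / n^(-2)) · k^(-1))^(-1)) · ((n^(-2))^(-1))) · ((k^3)^(-1))) / k^3    [power of a product]
= ((((((n^5 · k^2) / n^(-2))^(-1)) · ((k^(-1))^(-1))) · ((n^(-2))^(-1))) · ((k^3)^(-1))) / k^3    [power of a product]
= ((((((n^5 · k^2)^(-1)) / ((n^(-2))^(-1))) · ((k^(-1))^(-1))) · ((n^(-2))^(-1))) · ((k^3)^(-1))) / k^3    [power of a quotient]
= (((((((n^5)^(-1)) · ((k^2)^(-1))) / ((n^(-2))^(-1))) · ((k^(-1))^(-1))) · ((n^(-2))^(-1))) · ((k^3)^(-1))) / k^3    [power of a product]
= (((((n^(-5) · ((k^2)^(-1))) / ((n^(-2))^(-1))) · ((k^(-1))^(-1))) · ((n^(-2))^(-1))) · ((k^3)^(-1))) / k^3    [power of a power]
= (((((n^(-5) · k^(-2)) / ((n^(-2))^(-1))) · ((k^(-1))^(-1))) · ((n^(-2))^(-1))) · ((k^3)^(-1))) / k^3    [power of a power]
= (((((n^(-5) · k^(-2)) / n^2) · ((k^(-1))^(-1))) · ((n^(-2))^(-1))) · ((k^3)^(-1))) / k^3    [power of a power]
= (((((n^(-5) · k^(-2)) / n^2) · k) · ((n^(-2))^(-1))) · ((k^3)^(-1))) / k^3    [power of a power]
= (((((n^(-5) · k^(-2)) / n^2) · k) · n^2) · ((k^3)^(-1))) / k^3    [power of a power]
= (((((n^(-5) · k^(-2)) / n^2) · k) · n^2) · k^(-3)) / k^3    [power of a power]
= k^(-7)n^(-5)    [quotient of powers; product of powers]

k^(-7)n^(-5)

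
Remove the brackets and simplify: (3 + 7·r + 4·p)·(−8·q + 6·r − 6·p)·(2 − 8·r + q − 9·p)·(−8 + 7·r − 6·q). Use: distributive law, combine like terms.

384·q − 1336·q·r + 480·q^2 − 2874·q·r^2 − 308·q^2·r + 144·q^3 − 856·p·q − 4674·p·q·r − 548·p·q^2 − 288·r + 732·r^2 + 2268·r^3 + 180·p·r + 1494·p·r^2 + 288·p − 912·p^2 − 2034·p^2·r − 2796·p^2·q + 5446·q·r^3 − 3332·q^2·r^2 + 336·q^3·r + 6598·p·q·r^2 − 4676·p·q^2·r − 2352·r^4 − 1638·p·r^3 + 2478·p^2·r^2 − 276·p^2·q·r + 192·p·q^3 − 1584·p^2·q^2 − 1728·p^3 + 1512·p^3·r − 1296·p^3·q

(3 + 7·r + 4·p)·(−8·q + 6·r − 6·p)·(2 − 8·r + q − 9·p)·(−8 + 7·r − 6·q)
= (−24·q + 18·r − 18·p − 56·q·r + 42·r^2 − 42·p·r − 32·p·q + 24·p·r − 24·p^2)·(2 − 8·r + q − 9·p)·(−8 + 7·r − 6·q)    [distributive law]
= (−24·q + 18·r − 18·p − 56·q·r + 42·r^2 − 18·p·r − 32·p·q − 24·p^2)·(2 − 8·r + q − 9·p)·(−8 + 7·r − 6·q)    [combine like terms]
= (−48·q + 192·q·r − 24·q^2 + 216·p·q + 36·r − 144·r^2 + 18·q·r − 162·p·r − 36·p + 144·p·r − 18·p·q + 162·p^2 − 112·q·r + 448·q·r^2 − 56·q^2·r + 504·p·q·r + 84·r^2 − 336·r^3 + 42·q·r^2 − 378·p·r^2 − 36·p·r + 144·p·r^2 − 18·p·q·r + 162·p^2·r − 64·p·q + 256·p·q·r − 32·p·q^2 + 288·p^2·q − 48·p^2 + 192·p^2·r − 24·p^2·q + 216·p^3)·(−8 + 7·r − 6·q)    [distributive law]
= (−48·q + 98·q·r − 24·q^2 + 134·p·q + 36·r − 60·r^2 − 54·p·r − 36·p + 114·p^2 + 490·q·r^2 − 56·q^2·r + 742·p·q·r − 336·r^3 − 234·p·r^2 + 354·p^2·r − 32·p·q^2 + 264·p^2·q + 216·p^3)·(−8 + 7·r − 6·q)    [combine like terms]
= 384·q − 336·q·r + 288·q^2 − 784·q·r + 686·q·r^2 − 588·q^2·r + 192·q^2 − 168·q^2·r + 144·q^3 − 1072·p·q + 938·p·q·r − 804·p·q^2 − 288·r + 252·r^2 − 216·q·r + 480·r^2 − 420·r^3 + 360·q·r^2 + 432·p·r − 378·p·r^2 + 324·p·q·r + 288·p − 252·p·r + 216·p·q − 912·p^2 + 798·p^2·r − 684·p^2·q − 3920·q·r^2 + 3430·q·r^3 − 2940·q^2·r^2 + 448·q^2·r − 392·q^2·r^2 + 336·q^3·r − 5936·p·q·r + 5194·p·q·r^2 − 4452·p·q^2·r + 2688·r^3 − 2352·r^4 + 2016·q·r^3 + 1872·p·r^2 − 1638·p·r^3 + 1404·p·q·r^2 − 2832·p^2·r + 2478·p^2·r^2 − 2124·p^2·q·r + 256·p·q^2 − 224·p·q^2·r + 192·p·q^3 − 2112·p^2·q + 1848·p^2·q·r − 1584·p^2·q^2 − 1728·p^3 + 1512·p^3·r − 1296·p^3·q    [distributive law]
= 384·q − 1336·q·r + 480·q^2 − 2874·q·r^2 − 308·q^2·r + 144·q^3 − 856·p·q − 4674·p·q·r − 548·p·q^2 − 288·r + 732·r^2 + 2268·r^3 + 180·p·r + 1494·p·r^2 + 288·p − 912·p^2 − 2034·p^2·r − 2796·p^2·q + 5446·q·r^3 − 3332·q^2·r^2 + 336·q^3·r + 6598·p·q·r^2 − 4676·p·q^2·r − 2352·r^4 − 1638·p·r^3 + 2478·p^2·r^2 − 276·p^2·q·r + 192·p·q^3 − 1584·p^2·q^2 − 1728·p^3 + 1512·p^3·r − 1296·p^3·q    [combine like terms]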